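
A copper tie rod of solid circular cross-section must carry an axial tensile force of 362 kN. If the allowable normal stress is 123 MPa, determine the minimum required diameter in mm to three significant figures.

61.2 mm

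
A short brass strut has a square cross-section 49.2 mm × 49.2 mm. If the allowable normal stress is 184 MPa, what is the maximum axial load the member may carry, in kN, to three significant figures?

445 kN

A = 2421 mm².
P_max = σ_allow · A = 184 · 2421 = 445400 N = 445.4 kN.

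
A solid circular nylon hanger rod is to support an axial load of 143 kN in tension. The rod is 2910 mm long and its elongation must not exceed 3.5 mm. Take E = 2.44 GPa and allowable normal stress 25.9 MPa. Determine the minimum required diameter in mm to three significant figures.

Required area A ≥ P/σ_allow = 143000/25.9 = 5521 mm².
For a solid circular section, d ≥ √(4A/π) = 83.84 mm.
Elongation limit: A ≥ PL/(Eδ_allow) = 143000·2910/(2440·3.5) = 48730 mm² ⇒ d ≥ 249.1 mm.
The elongation limit governs.

249 mm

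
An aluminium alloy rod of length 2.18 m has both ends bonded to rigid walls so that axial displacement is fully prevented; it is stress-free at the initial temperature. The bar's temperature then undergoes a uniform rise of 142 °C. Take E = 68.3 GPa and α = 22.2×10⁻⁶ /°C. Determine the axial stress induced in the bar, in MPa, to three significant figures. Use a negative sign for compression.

-215 MPa

Free thermal expansion αLΔT = 22.2e-6 · 2180 · 142 = 6.872 mm.
The walls impose strain ε = −(6.872)/2180 = -3.1524e-03; σ = Eε = 68300 · -3.1524e-03 = -215.3 MPa.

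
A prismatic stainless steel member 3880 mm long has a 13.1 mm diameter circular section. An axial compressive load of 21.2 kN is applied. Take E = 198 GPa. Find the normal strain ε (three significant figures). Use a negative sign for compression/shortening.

A = 134.8 mm².
σ = N/A = -157.3 MPa; ε = σ/E = -157.3/198000 = -7.944e-04.

-7.94e-04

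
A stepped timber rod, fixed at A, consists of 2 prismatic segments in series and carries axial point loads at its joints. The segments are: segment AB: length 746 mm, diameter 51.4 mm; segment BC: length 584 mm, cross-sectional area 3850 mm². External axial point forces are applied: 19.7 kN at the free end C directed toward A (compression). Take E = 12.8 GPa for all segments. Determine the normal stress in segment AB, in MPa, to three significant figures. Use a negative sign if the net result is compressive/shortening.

Internal axial forces (sectioning from the free end, tension +): N_BC = -19.7 kN, N_AB = -19.7 kN.
A_AB = 2075 mm².
σ_AB = N_AB/A_AB = -19700/2075 = -9.494 MPa.

-9.49 MPa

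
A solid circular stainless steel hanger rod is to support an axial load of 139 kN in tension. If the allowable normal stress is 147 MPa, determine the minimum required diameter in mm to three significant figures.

34.7 mm

Required area A ≥ P/σ_allow = 139000/147 = 945.6 mm².
For a solid circular section, d ≥ √(4A/π) = 34.7 mm.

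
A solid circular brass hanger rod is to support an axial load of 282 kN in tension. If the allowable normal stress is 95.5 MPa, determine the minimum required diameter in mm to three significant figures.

Required area A ≥ P/σ_allow = 282000/95.5 = 2953 mm².
For a solid circular section, d ≥ √(4A/π) = 61.32 mm.

61.3 mm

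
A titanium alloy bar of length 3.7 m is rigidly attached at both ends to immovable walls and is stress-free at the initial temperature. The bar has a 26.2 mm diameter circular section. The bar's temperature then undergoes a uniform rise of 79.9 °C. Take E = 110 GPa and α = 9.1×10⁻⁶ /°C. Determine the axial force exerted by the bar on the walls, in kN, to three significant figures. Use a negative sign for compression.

Free thermal expansion αLΔT = 9.1e-6 · 3700 · 79.9 = 2.69 mm.
The walls impose strain ε = −(2.69)/3700 = -7.2709e-04; σ = Eε = 110000 · -7.2709e-04 = -79.98 MPa.
Wall reaction R = σ·A = -79.98·539.1 = -43120 N = -43.12 kN.

-43.1 kN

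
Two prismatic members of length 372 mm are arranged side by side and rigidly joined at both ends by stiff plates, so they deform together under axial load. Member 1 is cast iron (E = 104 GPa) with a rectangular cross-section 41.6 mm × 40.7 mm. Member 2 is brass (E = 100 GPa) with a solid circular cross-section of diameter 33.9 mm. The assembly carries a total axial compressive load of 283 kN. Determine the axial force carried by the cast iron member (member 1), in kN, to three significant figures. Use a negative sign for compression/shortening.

-187 kN

A_1 = 1693 mm².
A_2 = 902.6 mm².
Equal strain + equilibrium ⇒ each member carries load in proportion to AE: A₁E₁ = 176100000 N, A₂E₂ = 90260000 N, ΣAE = 266300000 N.
F₁ = P·A₁E₁/ΣAE = -283000·176100000/266300000 = -187100 N.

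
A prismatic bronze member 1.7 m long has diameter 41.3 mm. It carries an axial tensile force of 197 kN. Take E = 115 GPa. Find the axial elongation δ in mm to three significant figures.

2.17 mm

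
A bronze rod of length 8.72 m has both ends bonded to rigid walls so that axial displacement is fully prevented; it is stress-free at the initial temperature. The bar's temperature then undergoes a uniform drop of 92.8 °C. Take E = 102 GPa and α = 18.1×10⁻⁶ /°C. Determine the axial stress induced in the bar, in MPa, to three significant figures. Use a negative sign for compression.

Free thermal expansion αLΔT = 18.1e-6 · 8720 · -92.8 = -14.65 mm.
The walls impose strain ε = −(-14.65)/8720 = 1.6797e-03; σ = Eε = 102000 · 1.6797e-03 = 171.3 MPa.

171 MPa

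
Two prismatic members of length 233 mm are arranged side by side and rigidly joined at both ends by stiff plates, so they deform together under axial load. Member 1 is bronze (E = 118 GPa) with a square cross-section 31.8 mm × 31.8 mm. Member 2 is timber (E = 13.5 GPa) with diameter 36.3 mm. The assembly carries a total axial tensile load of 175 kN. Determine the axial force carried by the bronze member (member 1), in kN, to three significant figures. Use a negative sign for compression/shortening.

157 kN

A_1 = 1011 mm².
A_2 = 1035 mm².
Equal strain + equilibrium ⇒ each member carries load in proportion to AE: A₁E₁ = 119300000 N, A₂E₂ = 13970000 N, ΣAE = 133300000 N.
F₁ = P·A₁E₁/ΣAE = 175000·119300000/133300000 = 156700 N.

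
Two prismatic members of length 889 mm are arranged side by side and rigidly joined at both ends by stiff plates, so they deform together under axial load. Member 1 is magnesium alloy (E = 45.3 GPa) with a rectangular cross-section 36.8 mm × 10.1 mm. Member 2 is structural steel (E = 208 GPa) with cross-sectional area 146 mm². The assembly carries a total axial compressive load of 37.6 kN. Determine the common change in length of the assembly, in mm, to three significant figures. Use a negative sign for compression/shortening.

-0.708 mm

A_1 = 371.7 mm².
Equal strain + equilibrium ⇒ each member carries load in proportion to AE: A₁E₁ = 16840000 N, A₂E₂ = 30370000 N, ΣAE = 47210000 N.
δ = PL/ΣAE = -37600·889/47210000 = -0.7081 mm.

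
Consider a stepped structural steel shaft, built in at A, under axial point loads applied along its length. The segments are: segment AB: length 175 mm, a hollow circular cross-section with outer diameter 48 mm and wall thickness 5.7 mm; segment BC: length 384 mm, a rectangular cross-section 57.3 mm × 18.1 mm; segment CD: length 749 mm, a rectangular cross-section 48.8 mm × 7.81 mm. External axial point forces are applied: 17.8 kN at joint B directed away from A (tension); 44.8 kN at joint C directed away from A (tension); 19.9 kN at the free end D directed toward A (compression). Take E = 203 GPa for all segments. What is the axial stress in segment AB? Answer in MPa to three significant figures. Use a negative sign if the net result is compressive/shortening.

Internal axial forces (sectioning from the free end, tension +): N_CD = -19.9 kN, N_BC = 24.9 kN, N_AB = 42.7 kN.
A_AB = 757.5 mm².
σ_AB = N_AB/A_AB = 42700/757.5 = 56.37 MPa.

56.4 MPa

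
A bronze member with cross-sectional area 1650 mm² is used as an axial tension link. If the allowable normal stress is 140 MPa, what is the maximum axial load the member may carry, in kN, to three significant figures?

P_max = σ_allow · A = 140 · 1650 = 231000 N = 231 kN.

231 kN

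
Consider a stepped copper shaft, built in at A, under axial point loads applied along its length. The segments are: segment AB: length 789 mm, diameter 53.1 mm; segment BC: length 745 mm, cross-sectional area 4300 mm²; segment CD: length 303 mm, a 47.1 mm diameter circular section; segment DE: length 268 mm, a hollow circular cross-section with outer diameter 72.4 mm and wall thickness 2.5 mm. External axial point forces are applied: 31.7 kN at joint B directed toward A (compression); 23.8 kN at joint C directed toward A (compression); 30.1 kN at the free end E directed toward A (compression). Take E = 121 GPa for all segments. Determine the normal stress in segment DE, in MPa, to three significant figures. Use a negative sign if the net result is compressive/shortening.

Internal axial forces (sectioning from the free end, tension +): N_DE = -30.1 kN, N_CD = -30.1 kN, N_BC = -53.9 kN, N_AB = -85.6 kN.
A_DE = 549 mm².
σ_DE = N_DE/A_DE = -30100/549 = -54.83 MPa.

-54.8 MPa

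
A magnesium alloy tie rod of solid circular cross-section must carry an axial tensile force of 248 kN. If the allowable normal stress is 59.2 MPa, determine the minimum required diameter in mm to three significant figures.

73.0 mm

Required area A ≥ P/σ_allow = 248000/59.2 = 4189 mm².
For a solid circular section, d ≥ √(4A/π) = 73.03 mm.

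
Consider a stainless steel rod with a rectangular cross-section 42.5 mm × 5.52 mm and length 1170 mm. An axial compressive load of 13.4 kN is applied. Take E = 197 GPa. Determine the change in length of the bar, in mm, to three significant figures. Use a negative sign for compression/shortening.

-0.339 mm

A = 234.6 mm².
δ_mech = NL/(AE) = -13400·1170/(234.6·197000) = -0.3392 mm.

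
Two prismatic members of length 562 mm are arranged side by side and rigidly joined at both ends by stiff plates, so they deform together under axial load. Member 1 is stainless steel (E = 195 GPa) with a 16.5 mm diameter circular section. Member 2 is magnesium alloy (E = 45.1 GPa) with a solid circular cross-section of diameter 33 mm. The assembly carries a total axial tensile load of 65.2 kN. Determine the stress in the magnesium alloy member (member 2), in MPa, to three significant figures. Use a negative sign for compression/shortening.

36.6 MPa

A_1 = 213.8 mm².
A_2 = 855.3 mm².
Equal strain + equilibrium ⇒ each member carries load in proportion to AE: A₁E₁ = 41700000 N, A₂E₂ = 38570000 N, ΣAE = 80270000 N.
σ₂ = P·E₂/ΣAE = 65200·45100/80270000 = 36.63 MPa.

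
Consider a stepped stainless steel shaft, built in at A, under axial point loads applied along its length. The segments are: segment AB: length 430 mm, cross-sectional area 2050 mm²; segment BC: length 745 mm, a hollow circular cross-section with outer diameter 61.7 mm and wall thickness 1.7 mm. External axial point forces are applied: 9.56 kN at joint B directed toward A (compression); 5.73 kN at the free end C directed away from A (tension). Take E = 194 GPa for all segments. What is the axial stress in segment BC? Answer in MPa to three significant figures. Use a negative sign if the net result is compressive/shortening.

Internal axial forces (sectioning from the free end, tension +): N_BC = 5.73 kN, N_AB = -3.83 kN.
A_BC = 320.4 mm².
σ_BC = N_BC/A_BC = 5730/320.4 = 17.88 MPa.

17.9 MPa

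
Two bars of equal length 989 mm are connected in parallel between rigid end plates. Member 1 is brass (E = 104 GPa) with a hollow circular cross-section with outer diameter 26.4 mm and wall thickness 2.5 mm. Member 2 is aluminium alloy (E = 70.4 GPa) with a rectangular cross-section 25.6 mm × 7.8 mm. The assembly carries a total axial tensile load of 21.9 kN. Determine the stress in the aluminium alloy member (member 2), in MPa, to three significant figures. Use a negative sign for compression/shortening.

A_1 = 187.7 mm².
A_2 = 199.7 mm².
Equal strain + equilibrium ⇒ each member carries load in proportion to AE: A₁E₁ = 19520000 N, A₂E₂ = 14060000 N, ΣAE = 33580000 N.
σ₂ = P·E₂/ΣAE = 21900·70400/33580000 = 45.91 MPa.

45.9 MPa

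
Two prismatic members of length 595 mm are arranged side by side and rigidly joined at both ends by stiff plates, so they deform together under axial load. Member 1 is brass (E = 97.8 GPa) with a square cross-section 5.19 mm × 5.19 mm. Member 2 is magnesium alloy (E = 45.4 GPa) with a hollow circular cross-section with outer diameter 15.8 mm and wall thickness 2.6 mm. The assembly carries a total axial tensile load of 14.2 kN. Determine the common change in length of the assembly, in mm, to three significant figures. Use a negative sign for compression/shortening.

A_1 = 26.94 mm².
A_2 = 107.8 mm².
Equal strain + equilibrium ⇒ each member carries load in proportion to AE: A₁E₁ = 2634000 N, A₂E₂ = 4895000 N, ΣAE = 7529000 N.
δ = PL/ΣAE = 14200·595/7529000 = 1.122 mm.

1.12 mm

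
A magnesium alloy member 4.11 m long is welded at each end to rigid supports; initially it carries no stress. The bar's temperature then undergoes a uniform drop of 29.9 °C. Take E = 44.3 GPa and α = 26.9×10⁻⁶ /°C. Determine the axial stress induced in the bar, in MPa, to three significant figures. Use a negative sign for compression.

35.6 MPa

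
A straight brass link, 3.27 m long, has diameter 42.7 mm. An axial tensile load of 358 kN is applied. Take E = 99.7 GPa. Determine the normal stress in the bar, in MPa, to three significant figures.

250 MPa

A = 1432 mm².
σ = N/A = 358000/1432 = 250 MPa.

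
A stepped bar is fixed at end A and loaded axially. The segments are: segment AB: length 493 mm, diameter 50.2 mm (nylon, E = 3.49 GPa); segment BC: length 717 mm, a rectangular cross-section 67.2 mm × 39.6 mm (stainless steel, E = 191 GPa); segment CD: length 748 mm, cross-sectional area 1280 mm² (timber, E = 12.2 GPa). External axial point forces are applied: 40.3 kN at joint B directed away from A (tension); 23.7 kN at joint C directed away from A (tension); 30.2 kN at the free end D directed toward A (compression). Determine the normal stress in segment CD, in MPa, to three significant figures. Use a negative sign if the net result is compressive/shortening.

Internal axial forces (sectioning from the free end, tension +): N_CD = -30.2 kN, N_BC = -6.5 kN, N_AB = 33.8 kN.
σ_CD = N_CD/A_CD = -30200/1280 = -23.59 MPa.

-23.6 MPa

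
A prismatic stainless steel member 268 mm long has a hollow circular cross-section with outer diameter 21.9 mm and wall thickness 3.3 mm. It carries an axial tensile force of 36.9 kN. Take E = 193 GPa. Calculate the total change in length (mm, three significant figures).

A = 192.8 mm².
δ_mech = NL/(AE) = 36900·268/(192.8·193000) = 0.2657 mm.

0.266 mm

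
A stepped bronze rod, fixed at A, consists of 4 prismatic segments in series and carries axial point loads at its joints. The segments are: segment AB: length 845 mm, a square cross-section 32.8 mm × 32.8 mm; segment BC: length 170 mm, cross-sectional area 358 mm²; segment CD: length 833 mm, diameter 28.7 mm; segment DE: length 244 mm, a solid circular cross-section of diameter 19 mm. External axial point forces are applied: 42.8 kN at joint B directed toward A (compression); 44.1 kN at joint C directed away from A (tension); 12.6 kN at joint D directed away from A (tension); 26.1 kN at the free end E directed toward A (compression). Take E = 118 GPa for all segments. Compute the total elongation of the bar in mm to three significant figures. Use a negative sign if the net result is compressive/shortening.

-0.296 mm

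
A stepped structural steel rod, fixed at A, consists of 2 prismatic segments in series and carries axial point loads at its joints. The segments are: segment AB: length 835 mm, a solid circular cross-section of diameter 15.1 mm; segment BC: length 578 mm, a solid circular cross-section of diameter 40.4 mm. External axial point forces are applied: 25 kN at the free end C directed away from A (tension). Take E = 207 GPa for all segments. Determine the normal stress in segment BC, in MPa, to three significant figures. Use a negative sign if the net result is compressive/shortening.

Internal axial forces (sectioning from the free end, tension +): N_BC = 25 kN, N_AB = 25 kN.
A_BC = 1282 mm².
σ_BC = N_BC/A_BC = 25000/1282 = 19.5 MPa.

19.5 MPa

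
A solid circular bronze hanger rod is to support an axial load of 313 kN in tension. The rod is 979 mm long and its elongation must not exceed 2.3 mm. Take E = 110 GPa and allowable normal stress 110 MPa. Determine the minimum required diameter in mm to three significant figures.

60.2 mm

Required area A ≥ P/σ_allow = 313000/110 = 2845 mm².
For a solid circular section, d ≥ √(4A/π) = 60.19 mm.
Elongation limit: A ≥ PL/(Eδ_allow) = 313000·979/(110000·2.3) = 1211 mm² ⇒ d ≥ 39.27 mm.
The stress limit governs.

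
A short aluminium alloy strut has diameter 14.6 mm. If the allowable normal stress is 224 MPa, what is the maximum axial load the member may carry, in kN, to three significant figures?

37.5 kN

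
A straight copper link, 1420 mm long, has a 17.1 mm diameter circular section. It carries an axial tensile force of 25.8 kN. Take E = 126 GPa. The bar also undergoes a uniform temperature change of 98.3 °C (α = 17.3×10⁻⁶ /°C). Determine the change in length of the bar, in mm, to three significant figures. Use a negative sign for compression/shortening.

3.68 mm

A = 229.7 mm².
δ_mech = NL/(AE) = 25800·1420/(229.7·126000) = 1.266 mm.
δ_thermal = αLΔT = 17.3e-6·1420·98.3 = 2.415 mm.
δ = δ_mech + δ_thermal = 3.681 mm.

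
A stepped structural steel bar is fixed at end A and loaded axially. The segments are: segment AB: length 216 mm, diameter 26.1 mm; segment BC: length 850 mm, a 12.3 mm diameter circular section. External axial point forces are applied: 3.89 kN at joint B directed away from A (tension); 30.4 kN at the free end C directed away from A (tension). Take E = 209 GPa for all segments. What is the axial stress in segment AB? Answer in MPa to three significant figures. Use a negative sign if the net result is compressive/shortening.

Internal axial forces (sectioning from the free end, tension +): N_BC = 30.4 kN, N_AB = 34.29 kN.
A_AB = 535 mm².
σ_AB = N_AB/A_AB = 34290/535 = 64.09 MPa.

64.1 MPa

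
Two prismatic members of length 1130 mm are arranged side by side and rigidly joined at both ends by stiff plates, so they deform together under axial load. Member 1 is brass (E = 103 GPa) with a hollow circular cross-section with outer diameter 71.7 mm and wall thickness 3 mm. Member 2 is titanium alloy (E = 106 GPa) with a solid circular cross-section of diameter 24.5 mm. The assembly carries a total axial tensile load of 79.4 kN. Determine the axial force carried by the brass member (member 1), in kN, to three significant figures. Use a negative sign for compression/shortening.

45.4 kN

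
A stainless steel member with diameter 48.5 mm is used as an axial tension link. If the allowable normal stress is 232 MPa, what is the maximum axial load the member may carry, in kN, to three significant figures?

429 kN

A = 1847 mm².
P_max = σ_allow · A = 232 · 1847 = 428600 N = 428.6 kN.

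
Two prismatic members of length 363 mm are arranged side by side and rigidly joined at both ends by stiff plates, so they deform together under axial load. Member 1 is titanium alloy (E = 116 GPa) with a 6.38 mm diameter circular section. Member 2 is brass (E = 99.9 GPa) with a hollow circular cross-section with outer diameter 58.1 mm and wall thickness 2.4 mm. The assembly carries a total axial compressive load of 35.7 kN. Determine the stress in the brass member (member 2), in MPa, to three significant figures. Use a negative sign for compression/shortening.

A_1 = 31.97 mm².
A_2 = 420 mm².
Equal strain + equilibrium ⇒ each member carries load in proportion to AE: A₁E₁ = 3708000 N, A₂E₂ = 41950000 N, ΣAE = 45660000 N.
σ₂ = P·E₂/ΣAE = -35700·99900/45660000 = -78.1 MPa.

-78.1 MPa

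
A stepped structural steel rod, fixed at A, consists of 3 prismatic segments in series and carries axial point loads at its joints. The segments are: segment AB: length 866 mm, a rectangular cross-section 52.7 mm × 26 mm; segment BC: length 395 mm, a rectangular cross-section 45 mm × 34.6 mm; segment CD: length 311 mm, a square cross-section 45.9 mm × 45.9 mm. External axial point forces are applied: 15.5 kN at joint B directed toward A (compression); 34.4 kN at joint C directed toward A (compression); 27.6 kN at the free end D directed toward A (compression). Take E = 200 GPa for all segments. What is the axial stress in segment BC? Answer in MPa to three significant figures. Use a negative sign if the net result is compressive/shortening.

Internal axial forces (sectioning from the free end, tension +): N_CD = -27.6 kN, N_BC = -62 kN, N_AB = -77.5 kN.
A_BC = 1557 mm².
σ_BC = N_BC/A_BC = -62000/1557 = -39.82 MPa.

-39.8 MPa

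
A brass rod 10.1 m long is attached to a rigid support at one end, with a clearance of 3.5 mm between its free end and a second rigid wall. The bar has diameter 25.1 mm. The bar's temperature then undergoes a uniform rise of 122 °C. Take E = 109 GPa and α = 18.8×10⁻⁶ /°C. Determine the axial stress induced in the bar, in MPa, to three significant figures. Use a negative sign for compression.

Free thermal expansion αLΔT = 18.8e-6 · 10100 · 122 = 23.17 mm.
The walls engage after the gap closes; constrained expansion = 23.17 − 3.5 = 19.67 mm.
The walls impose strain ε = −(19.67)/10100 = -1.9471e-03; σ = Eε = 109000 · -1.9471e-03 = -212.2 MPa.

-212 MPa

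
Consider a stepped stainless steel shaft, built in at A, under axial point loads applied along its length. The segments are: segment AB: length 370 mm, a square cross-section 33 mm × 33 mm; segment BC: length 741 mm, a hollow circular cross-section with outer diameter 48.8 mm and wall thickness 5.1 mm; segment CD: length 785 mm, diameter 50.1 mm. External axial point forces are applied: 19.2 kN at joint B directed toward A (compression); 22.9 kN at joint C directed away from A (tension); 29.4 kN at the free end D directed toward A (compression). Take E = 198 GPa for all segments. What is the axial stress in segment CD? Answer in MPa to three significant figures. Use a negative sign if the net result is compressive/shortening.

Internal axial forces (sectioning from the free end, tension +): N_CD = -29.4 kN, N_BC = -6.5 kN, N_AB = -25.7 kN.
A_CD = 1971 mm².
σ_CD = N_CD/A_CD = -29400/1971 = -14.91 MPa.

-14.9 MPa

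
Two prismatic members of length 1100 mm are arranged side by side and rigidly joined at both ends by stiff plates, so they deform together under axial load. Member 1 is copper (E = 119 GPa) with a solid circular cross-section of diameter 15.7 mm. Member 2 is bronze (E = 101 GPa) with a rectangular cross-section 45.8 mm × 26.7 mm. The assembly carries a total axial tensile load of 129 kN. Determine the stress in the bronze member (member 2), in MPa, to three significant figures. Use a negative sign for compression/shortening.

A_1 = 193.6 mm².
A_2 = 1223 mm².
Equal strain + equilibrium ⇒ each member carries load in proportion to AE: A₁E₁ = 23040000 N, A₂E₂ = 123500000 N, ΣAE = 146500000 N.
σ₂ = P·E₂/ΣAE = 129000·101000/146500000 = 88.91 MPa.

88.9 MPa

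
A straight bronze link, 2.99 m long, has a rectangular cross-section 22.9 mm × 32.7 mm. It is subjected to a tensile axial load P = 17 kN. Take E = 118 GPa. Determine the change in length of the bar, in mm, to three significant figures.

0.575 mm

A = 748.8 mm².
δ_mech = NL/(AE) = 17000·2990/(748.8·118000) = 0.5752 mm.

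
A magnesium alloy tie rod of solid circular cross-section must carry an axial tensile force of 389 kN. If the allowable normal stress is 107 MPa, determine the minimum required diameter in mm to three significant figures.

68.0 mm

Required area A ≥ P/σ_allow = 389000/107 = 3636 mm².
For a solid circular section, d ≥ √(4A/π) = 68.04 mm.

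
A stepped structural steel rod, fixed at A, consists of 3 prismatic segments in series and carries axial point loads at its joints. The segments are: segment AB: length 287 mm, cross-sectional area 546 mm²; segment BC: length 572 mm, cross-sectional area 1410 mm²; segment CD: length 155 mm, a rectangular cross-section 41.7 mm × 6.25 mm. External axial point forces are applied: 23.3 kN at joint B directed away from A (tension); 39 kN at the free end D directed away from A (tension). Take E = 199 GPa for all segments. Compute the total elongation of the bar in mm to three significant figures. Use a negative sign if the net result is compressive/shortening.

0.361 mm

Internal axial forces (sectioning from the free end, tension +): N_CD = 39 kN, N_BC = 39 kN, N_AB = 62.3 kN.
A_CD = 260.6 mm².
δ_AB = 62300·287/(546·199000) = 0.1646 mm
δ_BC = 39000·572/(1410·199000) = 0.0795 mm
δ_CD = 39000·155/(260.6·199000) = 0.1166 mm
δ = Σδ_i = 0.3606 mm.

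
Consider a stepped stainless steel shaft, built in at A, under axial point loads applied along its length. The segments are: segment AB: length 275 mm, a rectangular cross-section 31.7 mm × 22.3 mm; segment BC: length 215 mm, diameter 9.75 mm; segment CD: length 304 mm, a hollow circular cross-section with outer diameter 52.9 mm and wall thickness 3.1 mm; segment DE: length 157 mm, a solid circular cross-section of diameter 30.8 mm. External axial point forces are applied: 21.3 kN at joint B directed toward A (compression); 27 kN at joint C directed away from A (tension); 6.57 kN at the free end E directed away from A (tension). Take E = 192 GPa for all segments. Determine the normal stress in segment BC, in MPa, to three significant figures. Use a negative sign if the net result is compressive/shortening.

450 MPa

Internal axial forces (sectioning from the free end, tension +): N_DE = 6.57 kN, N_CD = 6.57 kN, N_BC = 33.57 kN, N_AB = 12.27 kN.
A_BC = 74.66 mm².
σ_BC = N_BC/A_BC = 33570/74.66 = 449.6 MPa.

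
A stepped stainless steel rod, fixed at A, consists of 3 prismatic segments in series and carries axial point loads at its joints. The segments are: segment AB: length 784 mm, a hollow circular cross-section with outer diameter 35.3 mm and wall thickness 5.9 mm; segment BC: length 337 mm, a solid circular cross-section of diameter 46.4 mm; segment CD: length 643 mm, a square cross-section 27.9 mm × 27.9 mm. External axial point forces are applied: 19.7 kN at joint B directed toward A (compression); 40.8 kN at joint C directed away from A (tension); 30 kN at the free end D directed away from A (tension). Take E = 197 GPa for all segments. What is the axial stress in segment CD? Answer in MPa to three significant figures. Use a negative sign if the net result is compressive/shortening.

Internal axial forces (sectioning from the free end, tension +): N_CD = 30 kN, N_BC = 70.8 kN, N_AB = 51.1 kN.
A_CD = 778.4 mm².
σ_CD = N_CD/A_CD = 30000/778.4 = 38.54 MPa.

38.5 MPa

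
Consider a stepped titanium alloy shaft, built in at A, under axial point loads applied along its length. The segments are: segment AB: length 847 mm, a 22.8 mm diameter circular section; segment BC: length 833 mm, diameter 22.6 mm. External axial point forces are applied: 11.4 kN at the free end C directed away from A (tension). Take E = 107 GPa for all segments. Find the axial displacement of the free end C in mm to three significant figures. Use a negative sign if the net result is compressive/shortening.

Internal axial forces (sectioning from the free end, tension +): N_BC = 11.4 kN, N_AB = 11.4 kN.
A_AB = 408.3 mm².
A_BC = 401.1 mm².
δ_AB = 11400·847/(408.3·107000) = 0.221 mm
δ_BC = 11400·833/(401.1·107000) = 0.2212 mm
δ = Σδ_i = 0.4423 mm.

0.442 mm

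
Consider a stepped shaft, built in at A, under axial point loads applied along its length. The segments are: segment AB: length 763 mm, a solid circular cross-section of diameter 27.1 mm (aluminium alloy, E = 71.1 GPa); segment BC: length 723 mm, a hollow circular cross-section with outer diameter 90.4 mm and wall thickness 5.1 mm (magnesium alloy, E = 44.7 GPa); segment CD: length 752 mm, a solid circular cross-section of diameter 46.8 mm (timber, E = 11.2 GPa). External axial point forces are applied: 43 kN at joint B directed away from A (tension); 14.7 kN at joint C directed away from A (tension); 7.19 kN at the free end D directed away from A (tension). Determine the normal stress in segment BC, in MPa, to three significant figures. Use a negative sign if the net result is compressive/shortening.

Internal axial forces (sectioning from the free end, tension +): N_CD = 7.19 kN, N_BC = 21.89 kN, N_AB = 64.89 kN.
A_BC = 1367 mm².
σ_BC = N_BC/A_BC = 21890/1367 = 16.02 MPa.

16.0 MPa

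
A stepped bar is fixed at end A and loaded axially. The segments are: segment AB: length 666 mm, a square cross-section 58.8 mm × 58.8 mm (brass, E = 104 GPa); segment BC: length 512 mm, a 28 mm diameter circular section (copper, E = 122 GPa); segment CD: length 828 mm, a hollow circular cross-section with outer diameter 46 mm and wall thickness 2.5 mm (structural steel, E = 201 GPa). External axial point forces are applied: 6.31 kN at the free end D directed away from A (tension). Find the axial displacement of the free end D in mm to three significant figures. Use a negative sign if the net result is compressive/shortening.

0.131 mm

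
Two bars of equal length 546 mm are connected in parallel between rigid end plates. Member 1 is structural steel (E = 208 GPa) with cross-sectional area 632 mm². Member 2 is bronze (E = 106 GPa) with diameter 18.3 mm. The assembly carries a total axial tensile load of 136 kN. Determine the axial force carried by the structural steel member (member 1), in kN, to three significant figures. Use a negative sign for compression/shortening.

112 kN

A_2 = 263 mm².
Equal strain + equilibrium ⇒ each member carries load in proportion to AE: A₁E₁ = 131500000 N, A₂E₂ = 27880000 N, ΣAE = 159300000 N.
F₁ = P·A₁E₁/ΣAE = 136000·131500000/159300000 = 112200 N.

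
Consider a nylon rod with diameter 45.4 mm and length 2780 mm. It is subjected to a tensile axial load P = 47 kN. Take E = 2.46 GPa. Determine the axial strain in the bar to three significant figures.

A = 1619 mm².
σ = N/A = 29.03 MPa; ε = σ/E = 29.03/2460 = 1.180e-02.

0.0118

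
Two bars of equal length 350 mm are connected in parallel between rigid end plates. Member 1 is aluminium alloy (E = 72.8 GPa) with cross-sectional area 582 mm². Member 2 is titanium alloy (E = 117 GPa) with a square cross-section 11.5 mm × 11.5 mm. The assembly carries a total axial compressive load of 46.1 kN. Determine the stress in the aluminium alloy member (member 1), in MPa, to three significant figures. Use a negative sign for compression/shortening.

A_2 = 132.2 mm².
Equal strain + equilibrium ⇒ each member carries load in proportion to AE: A₁E₁ = 42370000 N, A₂E₂ = 15470000 N, ΣAE = 57840000 N.
σ₁ = P·E₁/ΣAE = -46100·72800/57840000 = -58.02 MPa.

-58.0 MPa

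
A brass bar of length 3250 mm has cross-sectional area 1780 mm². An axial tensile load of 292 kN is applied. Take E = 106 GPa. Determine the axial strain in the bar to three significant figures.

0.00155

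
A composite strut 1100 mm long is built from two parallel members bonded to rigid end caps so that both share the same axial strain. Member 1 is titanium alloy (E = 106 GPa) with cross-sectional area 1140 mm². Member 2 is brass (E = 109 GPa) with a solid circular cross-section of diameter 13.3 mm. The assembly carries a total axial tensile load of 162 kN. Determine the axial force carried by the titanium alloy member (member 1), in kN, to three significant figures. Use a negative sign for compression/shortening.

144 kN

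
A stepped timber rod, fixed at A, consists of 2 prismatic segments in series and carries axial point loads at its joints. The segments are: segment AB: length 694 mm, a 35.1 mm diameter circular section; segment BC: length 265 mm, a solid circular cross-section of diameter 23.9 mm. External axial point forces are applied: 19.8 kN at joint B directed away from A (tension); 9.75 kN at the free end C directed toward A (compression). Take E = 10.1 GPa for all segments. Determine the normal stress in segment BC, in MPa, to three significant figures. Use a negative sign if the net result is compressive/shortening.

-21.7 MPa

Internal axial forces (sectioning from the free end, tension +): N_BC = -9.75 kN, N_AB = 10.05 kN.
A_BC = 448.6 mm².
σ_BC = N_BC/A_BC = -9750/448.6 = -21.73 MPa.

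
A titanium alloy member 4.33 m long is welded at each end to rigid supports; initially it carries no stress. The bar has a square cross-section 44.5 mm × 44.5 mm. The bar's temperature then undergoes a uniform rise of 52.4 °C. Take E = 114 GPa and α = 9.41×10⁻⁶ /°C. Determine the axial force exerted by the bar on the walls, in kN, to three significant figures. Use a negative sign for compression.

Free thermal expansion αLΔT = 9.41e-6 · 4330 · 52.4 = 2.135 mm.
The walls impose strain ε = −(2.135)/4330 = -4.9308e-04; σ = Eε = 114000 · -4.9308e-04 = -56.21 MPa.
Wall reaction R = σ·A = -56.21·1980 = -111300 N = -111.3 kN.

-111 kN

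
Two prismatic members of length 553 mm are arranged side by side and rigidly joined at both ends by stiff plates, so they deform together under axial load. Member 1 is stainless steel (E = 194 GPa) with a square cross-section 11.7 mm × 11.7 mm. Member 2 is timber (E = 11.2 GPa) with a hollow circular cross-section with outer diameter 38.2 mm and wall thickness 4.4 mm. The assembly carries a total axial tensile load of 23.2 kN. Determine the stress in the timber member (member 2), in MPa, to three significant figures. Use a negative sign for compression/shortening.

A_1 = 136.9 mm².
A_2 = 467.2 mm².
Equal strain + equilibrium ⇒ each member carries load in proportion to AE: A₁E₁ = 26560000 N, A₂E₂ = 5233000 N, ΣAE = 31790000 N.
σ₂ = P·E₂/ΣAE = 23200·11200/31790000 = 8.174 MPa.

8.17 MPa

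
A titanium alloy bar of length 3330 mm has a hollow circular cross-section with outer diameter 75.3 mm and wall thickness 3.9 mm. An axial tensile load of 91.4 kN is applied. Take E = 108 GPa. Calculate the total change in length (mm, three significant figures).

3.22 mm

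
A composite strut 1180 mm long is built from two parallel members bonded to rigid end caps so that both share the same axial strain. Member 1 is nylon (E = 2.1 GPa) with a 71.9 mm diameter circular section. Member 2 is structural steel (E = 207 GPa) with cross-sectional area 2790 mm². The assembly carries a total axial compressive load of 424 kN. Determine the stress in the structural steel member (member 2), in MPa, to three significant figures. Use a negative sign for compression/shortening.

A_1 = 4060 mm².
Equal strain + equilibrium ⇒ each member carries load in proportion to AE: A₁E₁ = 8526000 N, A₂E₂ = 577500000 N, ΣAE = 586100000 N.
σ₂ = P·E₂/ΣAE = -424000·207000/586100000 = -149.8 MPa.

-150 MPa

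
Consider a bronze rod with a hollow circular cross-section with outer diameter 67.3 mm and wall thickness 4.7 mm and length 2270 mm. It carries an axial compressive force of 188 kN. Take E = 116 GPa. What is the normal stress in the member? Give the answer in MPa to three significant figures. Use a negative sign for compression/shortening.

-203 MPa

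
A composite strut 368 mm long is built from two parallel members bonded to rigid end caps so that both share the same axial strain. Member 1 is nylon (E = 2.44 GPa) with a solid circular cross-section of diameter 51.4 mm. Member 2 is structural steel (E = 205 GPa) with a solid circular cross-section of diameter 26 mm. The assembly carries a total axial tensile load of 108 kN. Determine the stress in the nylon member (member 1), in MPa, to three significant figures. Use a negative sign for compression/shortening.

2.31 MPa

A_1 = 2075 mm².
A_2 = 530.9 mm².
Equal strain + equilibrium ⇒ each member carries load in proportion to AE: A₁E₁ = 5063000 N, A₂E₂ = 108800000 N, ΣAE = 113900000 N.
σ₁ = P·E₁/ΣAE = 108000·2440/113900000 = 2.314 MPa.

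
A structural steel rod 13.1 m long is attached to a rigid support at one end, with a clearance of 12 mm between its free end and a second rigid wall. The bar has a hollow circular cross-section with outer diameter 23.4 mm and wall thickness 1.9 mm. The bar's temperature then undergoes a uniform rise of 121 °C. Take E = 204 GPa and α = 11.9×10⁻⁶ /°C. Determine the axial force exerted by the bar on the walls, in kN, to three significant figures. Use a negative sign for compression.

-13.7 kN

Free thermal expansion αLΔT = 11.9e-6 · 13100 · 121 = 18.86 mm.
The walls engage after the gap closes; constrained expansion = 18.86 − 12 = 6.863 mm.
The walls impose strain ε = −(6.863)/13100 = -5.2387e-04; σ = Eε = 204000 · -5.2387e-04 = -106.9 MPa.
Wall reaction R = σ·A = -106.9·128.3 = -13710 N = -13.71 kN.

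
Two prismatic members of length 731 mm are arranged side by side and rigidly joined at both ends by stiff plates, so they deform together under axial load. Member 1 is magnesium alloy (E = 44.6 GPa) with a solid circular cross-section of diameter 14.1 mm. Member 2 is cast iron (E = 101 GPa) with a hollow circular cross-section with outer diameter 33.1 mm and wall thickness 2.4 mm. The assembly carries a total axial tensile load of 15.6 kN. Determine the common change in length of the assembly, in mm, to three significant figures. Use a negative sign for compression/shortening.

0.376 mm

A_1 = 156.1 mm².
A_2 = 231.5 mm².
Equal strain + equilibrium ⇒ each member carries load in proportion to AE: A₁E₁ = 6964000 N, A₂E₂ = 23380000 N, ΣAE = 30340000 N.
δ = PL/ΣAE = 15600·731/30340000 = 0.3758 mm.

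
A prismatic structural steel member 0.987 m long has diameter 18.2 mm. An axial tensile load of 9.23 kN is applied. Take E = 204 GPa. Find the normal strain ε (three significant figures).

A = 260.2 mm².
σ = N/A = 35.48 MPa; ε = σ/E = 35.48/204000 = 1.739e-04.

1.74e-04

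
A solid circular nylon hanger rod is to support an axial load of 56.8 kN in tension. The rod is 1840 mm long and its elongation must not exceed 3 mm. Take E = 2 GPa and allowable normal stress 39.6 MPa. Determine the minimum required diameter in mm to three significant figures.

149 mm

Required area A ≥ P/σ_allow = 56800/39.6 = 1434 mm².
For a solid circular section, d ≥ √(4A/π) = 42.73 mm.
Elongation limit: A ≥ PL/(Eδ_allow) = 56800·1840/(2000·3) = 17420 mm² ⇒ d ≥ 148.9 mm.
The elongation limit governs.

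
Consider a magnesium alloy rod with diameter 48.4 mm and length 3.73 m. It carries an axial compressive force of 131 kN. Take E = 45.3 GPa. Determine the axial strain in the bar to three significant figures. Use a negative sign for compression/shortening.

A = 1840 mm².
σ = N/A = -71.2 MPa; ε = σ/E = -71.2/45300 = -1.572e-03.

-0.00157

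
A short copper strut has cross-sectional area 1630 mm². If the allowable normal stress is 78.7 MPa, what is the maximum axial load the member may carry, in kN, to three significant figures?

P_max = σ_allow · A = 78.7 · 1630 = 128300 N = 128.3 kN.

128 kN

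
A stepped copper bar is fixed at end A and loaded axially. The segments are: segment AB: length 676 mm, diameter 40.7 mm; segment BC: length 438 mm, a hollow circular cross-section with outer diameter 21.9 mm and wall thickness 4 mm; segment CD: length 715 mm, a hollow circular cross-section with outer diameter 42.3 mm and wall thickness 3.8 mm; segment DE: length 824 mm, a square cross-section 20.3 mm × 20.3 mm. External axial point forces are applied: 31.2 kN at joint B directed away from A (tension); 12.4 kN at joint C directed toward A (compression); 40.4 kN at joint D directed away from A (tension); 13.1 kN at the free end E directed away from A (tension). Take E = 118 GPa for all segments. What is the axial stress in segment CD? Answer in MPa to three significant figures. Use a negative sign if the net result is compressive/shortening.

Internal axial forces (sectioning from the free end, tension +): N_DE = 13.1 kN, N_CD = 53.5 kN, N_BC = 41.1 kN, N_AB = 72.3 kN.
A_CD = 459.6 mm².
σ_CD = N_CD/A_CD = 53500/459.6 = 116.4 MPa.

116 MPa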